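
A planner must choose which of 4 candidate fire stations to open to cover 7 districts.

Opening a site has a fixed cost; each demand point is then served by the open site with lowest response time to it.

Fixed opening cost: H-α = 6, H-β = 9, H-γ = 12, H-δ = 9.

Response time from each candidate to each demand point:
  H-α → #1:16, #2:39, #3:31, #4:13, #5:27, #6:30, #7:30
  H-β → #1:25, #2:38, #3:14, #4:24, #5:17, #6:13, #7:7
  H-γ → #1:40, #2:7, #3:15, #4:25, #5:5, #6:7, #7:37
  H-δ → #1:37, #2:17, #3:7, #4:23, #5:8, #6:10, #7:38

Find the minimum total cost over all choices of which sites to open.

Open {H-α, H-β, H-γ}: assign each demand point to its cheapest open site.
  #1→H-α 16, #2→H-γ 7, #3→H-β 14, #4→H-α 13, #5→H-γ 5, #6→H-γ 7, #7→H-β 7
  response time 69, fixed 27 → total 96.
Compare {H-α, H-β, H-γ, H-δ}: response time 62 + fixed 36 = 98.
Compare {H-α, H-β, H-δ}: response time 78 + fixed 24 = 102.
Compare {H-β, H-γ}: response time 89 + fixed 21 = 110.
All other subsets cost ≥ 98. Minimum total cost: 96.

96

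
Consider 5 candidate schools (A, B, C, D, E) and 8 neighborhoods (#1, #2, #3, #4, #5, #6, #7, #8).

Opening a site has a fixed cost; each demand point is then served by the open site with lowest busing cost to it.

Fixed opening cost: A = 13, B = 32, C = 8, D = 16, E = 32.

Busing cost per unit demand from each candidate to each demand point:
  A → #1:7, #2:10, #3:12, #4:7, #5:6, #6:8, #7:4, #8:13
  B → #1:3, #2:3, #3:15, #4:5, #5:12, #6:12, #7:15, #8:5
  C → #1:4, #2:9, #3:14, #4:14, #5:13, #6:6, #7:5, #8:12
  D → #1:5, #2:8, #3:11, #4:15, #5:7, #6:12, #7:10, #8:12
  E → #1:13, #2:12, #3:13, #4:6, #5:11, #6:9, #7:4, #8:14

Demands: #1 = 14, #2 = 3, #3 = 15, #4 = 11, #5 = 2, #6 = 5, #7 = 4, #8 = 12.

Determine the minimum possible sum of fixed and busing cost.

Open {B, C, D}: assign each demand point to its cheapest open site.
  #1→B 14×3=42, #2→B 3×3=9, #3→D 15×11=165, #4→B 11×5=55, #5→D 2×7=14, #6→C 5×6=30, #7→C 4×5=20, #8→B 12×5=60
  busing cost 395, fixed 56 → total 451.
Compare {A, B, C}: busing cost 404 + fixed 53 = 457.
Compare {A, B, C, D}: busing cost 389 + fixed 69 = 458.
Compare {A, B}: busing cost 414 + fixed 45 = 459.
All other subsets cost ≥ 457. Minimum total cost: 451.

451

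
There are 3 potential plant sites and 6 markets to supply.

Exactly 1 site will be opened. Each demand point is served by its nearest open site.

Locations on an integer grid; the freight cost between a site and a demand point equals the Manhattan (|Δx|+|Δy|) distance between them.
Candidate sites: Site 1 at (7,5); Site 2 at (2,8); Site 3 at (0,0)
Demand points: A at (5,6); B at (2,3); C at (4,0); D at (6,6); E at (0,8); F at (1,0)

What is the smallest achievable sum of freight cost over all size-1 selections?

Open {Site 2}.
  A→Site 2 5, B→Site 2 5, C→Site 2 10, D→Site 2 6, E→Site 2 2, F→Site 2 9  ⇒ total 37.
Compare {Site 1}: total 41.
Compare {Site 3}: total 41.

37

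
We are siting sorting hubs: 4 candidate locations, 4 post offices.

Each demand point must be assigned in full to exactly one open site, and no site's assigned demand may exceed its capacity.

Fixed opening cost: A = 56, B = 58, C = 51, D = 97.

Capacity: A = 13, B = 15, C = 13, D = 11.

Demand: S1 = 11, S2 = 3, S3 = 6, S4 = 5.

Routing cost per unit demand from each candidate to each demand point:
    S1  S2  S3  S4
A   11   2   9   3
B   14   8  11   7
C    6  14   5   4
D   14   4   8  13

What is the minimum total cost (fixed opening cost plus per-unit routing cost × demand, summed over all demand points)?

Open {B, C}; cheapest assignment that respects the capacities:
  B (cap 15, load 14): S2, S3, S4 — cost 3×8 + 6×11 + 5×7 = 125
  C (cap 13, load 11): S1 — cost 11×6 = 66
  Shipping 191, fixed 109 → total 300.
  Any other capacity-feasible assignment to {B, C} ships for at least 191.
Compare {A, B, C}: its best feasible assignment gives total 318.
Compare {A, C, D}: its best feasible assignment gives total 339.
Every other set of open sites that can feasibly serve all demand totals ≥ 318 even under its best assignment. Minimum: 300.

300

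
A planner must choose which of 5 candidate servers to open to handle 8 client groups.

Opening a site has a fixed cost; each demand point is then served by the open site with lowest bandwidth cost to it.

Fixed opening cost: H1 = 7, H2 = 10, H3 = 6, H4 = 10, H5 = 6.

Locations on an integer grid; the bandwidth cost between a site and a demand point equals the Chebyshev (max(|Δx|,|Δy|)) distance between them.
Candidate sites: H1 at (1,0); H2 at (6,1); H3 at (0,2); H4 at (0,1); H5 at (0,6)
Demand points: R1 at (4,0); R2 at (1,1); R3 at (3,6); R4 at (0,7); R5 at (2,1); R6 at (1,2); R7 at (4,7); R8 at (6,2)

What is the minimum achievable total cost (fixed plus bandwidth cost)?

33

Open {H1, H5}: assign each demand point to its cheapest open site.
  R1→H1 3, R2→H1 1, R3→H5 3, R4→H5 1, R5→H1 1, R6→H1 2, R7→H5 4, R8→H1 5
  bandwidth cost 20, fixed 13 → total 33.
Compare {H3}: bandwidth cost 28 + fixed 6 = 34.
Compare {H3, H5}: bandwidth cost 22 + fixed 12 = 34.
Compare {H2, H3}: bandwidth cost 21 + fixed 16 = 37.
All other subsets cost ≥ 34. Minimum total cost: 33.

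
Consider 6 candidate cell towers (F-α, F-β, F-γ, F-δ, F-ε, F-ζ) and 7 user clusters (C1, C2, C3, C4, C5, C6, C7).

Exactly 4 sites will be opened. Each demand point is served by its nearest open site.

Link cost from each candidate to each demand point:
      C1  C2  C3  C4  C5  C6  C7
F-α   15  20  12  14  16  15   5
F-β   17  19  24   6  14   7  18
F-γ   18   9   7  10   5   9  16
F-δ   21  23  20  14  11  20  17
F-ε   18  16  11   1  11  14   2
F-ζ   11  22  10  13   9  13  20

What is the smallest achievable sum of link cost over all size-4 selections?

42

Open {F-β, F-γ, F-ε, F-ζ}.
  C1→F-ζ 11, C2→F-γ 9, C3→F-γ 7, C4→F-ε 1, C5→F-γ 5, C6→F-β 7, C7→F-ε 2  ⇒ total 42.
Compare {F-α, F-γ, F-ε, F-ζ}: total 44.
Compare {F-γ, F-δ, F-ε, F-ζ}: total 44.
No size-4 selection does better; minimum is 42.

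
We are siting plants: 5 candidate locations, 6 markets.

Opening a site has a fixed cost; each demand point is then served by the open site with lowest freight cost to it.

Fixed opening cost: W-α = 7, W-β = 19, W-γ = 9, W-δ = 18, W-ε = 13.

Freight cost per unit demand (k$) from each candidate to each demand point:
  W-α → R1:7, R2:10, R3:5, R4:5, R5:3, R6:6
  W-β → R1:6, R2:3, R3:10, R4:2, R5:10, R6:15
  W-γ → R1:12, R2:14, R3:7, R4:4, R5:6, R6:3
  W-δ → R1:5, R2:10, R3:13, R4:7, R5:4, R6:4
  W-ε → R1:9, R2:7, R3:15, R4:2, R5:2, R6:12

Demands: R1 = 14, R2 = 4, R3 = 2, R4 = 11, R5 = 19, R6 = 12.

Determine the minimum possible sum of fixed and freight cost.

247

Open {W-β, W-γ, W-ε}: assign each demand point to its cheapest open site.
  R1→W-β 14×6=84, R2→W-β 4×3=12, R3→W-γ 2×7=14, R4→W-β 11×2=22, R5→W-ε 19×2=38, R6→W-γ 12×3=36
  freight cost 206, fixed 41 → total 247.
Compare {W-γ, W-δ, W-ε}: freight cost 208 + fixed 40 = 248.
Compare {W-α, W-β, W-γ, W-ε}: freight cost 202 + fixed 48 = 250.
Compare {W-α, W-γ, W-δ, W-ε}: freight cost 204 + fixed 47 = 251.
All other subsets cost ≥ 248. Minimum total cost: 247.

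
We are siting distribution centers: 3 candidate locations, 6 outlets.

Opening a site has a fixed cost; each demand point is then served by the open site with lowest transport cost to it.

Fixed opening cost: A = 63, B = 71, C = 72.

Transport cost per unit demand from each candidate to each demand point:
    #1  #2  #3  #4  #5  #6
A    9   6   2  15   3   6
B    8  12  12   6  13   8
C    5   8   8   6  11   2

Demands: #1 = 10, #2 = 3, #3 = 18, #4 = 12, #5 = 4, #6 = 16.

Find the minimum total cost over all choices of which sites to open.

355

Open {A, C}: assign each demand point to its cheapest open site.
  #1→C 10×5=50, #2→A 3×6=18, #3→A 18×2=36, #4→C 12×6=72, #5→A 4×3=12, #6→C 16×2=32
  transport cost 220, fixed 135 → total 355.
Compare {A, B, C}: transport cost 220 + fixed 206 = 426.
Compare {C}: transport cost 366 + fixed 72 = 438.
Compare {A, B}: transport cost 314 + fixed 134 = 448.
All other subsets cost ≥ 426. Minimum total cost: 355.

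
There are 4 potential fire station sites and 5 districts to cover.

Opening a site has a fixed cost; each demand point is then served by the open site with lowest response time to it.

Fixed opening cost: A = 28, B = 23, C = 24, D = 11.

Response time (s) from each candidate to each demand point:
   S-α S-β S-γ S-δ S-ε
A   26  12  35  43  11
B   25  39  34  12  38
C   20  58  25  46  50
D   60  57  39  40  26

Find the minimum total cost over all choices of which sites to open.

Open {A, B}: assign each demand point to its cheapest open site.
  S-α→B 25, S-β→A 12, S-γ→B 34, S-δ→B 12, S-ε→A 11
  response time 94, fixed 51 → total 145.
Compare {A}: response time 127 + fixed 28 = 155.
Compare {A, B, C}: response time 80 + fixed 75 = 155.
Compare {A, B, D}: response time 94 + fixed 62 = 156.
All other subsets cost ≥ 155. Minimum total cost: 145.

145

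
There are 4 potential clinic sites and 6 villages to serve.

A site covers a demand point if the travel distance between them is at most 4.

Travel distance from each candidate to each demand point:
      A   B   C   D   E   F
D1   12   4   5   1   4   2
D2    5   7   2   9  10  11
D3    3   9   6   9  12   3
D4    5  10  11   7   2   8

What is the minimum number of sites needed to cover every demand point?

Coverage sets (demand points within 4 of each site):
  D1: {B, D, E, F}
  D2: {C}
  D3: {A, F}
  D4: {E}
No 2 sites suffice: every size-2 union leaves at least one demand point uncovered.
But {D1, D2, D3} covers everything, so the minimum is 3.

3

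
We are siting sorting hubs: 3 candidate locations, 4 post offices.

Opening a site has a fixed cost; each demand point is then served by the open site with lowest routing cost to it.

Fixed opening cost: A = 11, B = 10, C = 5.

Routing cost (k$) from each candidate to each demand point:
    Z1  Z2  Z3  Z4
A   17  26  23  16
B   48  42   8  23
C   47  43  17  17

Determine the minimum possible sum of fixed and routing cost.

Open {A, B}: assign each demand point to its cheapest open site.
  Z1→A 17, Z2→A 26, Z3→B 8, Z4→A 16
  routing cost 67, fixed 21 → total 88.
Compare {A, C}: routing cost 76 + fixed 16 = 92.
Compare {A}: routing cost 82 + fixed 11 = 93.
Compare {A, B, C}: routing cost 67 + fixed 26 = 93.
All other subsets cost ≥ 92. Minimum total cost: 88.

88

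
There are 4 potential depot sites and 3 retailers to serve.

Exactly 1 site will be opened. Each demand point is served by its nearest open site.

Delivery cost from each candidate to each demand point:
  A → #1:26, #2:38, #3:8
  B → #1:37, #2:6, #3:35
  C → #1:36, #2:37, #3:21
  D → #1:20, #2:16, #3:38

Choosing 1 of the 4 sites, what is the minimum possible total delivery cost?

72

Open {A}.
  #1→A 26, #2→A 38, #3→A 8  ⇒ total 72.
Compare {D}: total 74.
Compare {B}: total 78.
No size-1 selection does better; minimum is 72.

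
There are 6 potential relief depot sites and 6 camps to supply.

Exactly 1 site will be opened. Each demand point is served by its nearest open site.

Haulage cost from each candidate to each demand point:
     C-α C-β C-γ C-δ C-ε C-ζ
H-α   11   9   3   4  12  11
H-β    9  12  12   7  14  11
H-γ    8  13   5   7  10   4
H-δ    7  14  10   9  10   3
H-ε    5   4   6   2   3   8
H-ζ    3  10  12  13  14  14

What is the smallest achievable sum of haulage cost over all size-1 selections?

28

Open {H-ε}.
  C-α→H-ε 5, C-β→H-ε 4, C-γ→H-ε 6, C-δ→H-ε 2, C-ε→H-ε 3, C-ζ→H-ε 8  ⇒ total 28.
Compare {H-γ}: total 47.
Compare {H-α}: total 50.
No size-1 selection does better; minimum is 28.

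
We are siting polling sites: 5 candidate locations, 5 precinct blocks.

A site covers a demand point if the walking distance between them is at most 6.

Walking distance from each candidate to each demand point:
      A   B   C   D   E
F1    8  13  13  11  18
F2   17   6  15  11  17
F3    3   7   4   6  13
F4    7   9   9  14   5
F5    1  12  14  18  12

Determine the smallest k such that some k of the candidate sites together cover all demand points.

3

Coverage sets (demand points within 6 of each site):
  F1: {}
  F2: {B}
  F3: {A, C, D}
  F4: {E}
  F5: {A}
No 2 sites suffice: every size-2 union leaves at least one demand point uncovered.
But {F2, F3, F4} covers everything, so the minimum is 3.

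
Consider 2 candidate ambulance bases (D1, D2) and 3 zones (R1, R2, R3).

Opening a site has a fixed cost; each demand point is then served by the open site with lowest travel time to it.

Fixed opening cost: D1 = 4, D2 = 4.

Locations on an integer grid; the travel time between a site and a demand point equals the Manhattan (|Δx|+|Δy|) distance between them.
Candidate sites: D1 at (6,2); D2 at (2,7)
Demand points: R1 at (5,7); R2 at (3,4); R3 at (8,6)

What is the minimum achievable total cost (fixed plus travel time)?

Open {D2}: assign each demand point to its cheapest open site.
  R1→D2 3, R2→D2 4, R3→D2 7
  travel time 14, fixed 4 → total 18.
Compare {D1}: travel time 17 + fixed 4 = 21.
Compare {D1, D2}: travel time 13 + fixed 8 = 21.

18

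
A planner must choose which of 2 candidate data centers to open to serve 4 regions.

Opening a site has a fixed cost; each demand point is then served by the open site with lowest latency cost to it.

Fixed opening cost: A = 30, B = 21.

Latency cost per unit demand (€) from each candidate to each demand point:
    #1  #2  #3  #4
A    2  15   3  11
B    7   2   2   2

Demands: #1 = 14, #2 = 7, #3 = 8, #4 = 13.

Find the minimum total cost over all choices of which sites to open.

135

Open {A, B}: assign each demand point to its cheapest open site.
  #1→A 14×2=28, #2→B 7×2=14, #3→B 8×2=16, #4→B 13×2=26
  latency cost 84, fixed 51 → total 135.
Compare {B}: latency cost 154 + fixed 21 = 175.
Compare {A}: latency cost 300 + fixed 30 = 330.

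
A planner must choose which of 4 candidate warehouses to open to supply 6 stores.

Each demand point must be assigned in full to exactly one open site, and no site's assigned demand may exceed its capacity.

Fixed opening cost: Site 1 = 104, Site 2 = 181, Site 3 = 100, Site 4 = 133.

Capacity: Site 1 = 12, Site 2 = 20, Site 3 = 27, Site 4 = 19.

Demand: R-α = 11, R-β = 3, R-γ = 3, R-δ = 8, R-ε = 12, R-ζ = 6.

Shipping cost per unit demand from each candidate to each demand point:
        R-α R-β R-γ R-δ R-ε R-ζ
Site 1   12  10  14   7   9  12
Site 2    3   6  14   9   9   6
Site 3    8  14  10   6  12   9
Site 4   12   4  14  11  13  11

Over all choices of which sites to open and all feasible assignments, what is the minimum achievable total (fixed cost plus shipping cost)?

590

Open {Site 2, Site 3}; cheapest assignment that respects the capacities:
  Site 2 (cap 20, load 20): R-α, R-β, R-ζ — cost 11×3 + 3×6 + 6×6 = 87
  Site 3 (cap 27, load 23): R-γ, R-δ, R-ε — cost 3×10 + 8×6 + 12×12 = 222
  Shipping 309, fixed 281 → total 590.
  Any other capacity-feasible assignment to {Site 2, Site 3} ships for at least 309.
Compare {Site 3, Site 4}: its best feasible assignment gives total 633.
Compare {Site 1, Site 2, Site 3}: its best feasible assignment gives total 658.
Every other set of open sites that can feasibly serve all demand totals ≥ 633 even under its best assignment. Minimum: 590.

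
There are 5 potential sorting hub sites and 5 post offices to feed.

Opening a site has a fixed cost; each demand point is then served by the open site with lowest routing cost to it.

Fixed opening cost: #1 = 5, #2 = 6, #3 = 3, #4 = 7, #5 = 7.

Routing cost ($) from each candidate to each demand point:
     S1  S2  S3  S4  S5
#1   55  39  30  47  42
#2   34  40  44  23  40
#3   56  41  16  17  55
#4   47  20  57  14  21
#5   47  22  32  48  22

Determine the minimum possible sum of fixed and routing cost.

Open {#2, #3, #4}: assign each demand point to its cheapest open site.
  S1→#2 34, S2→#4 20, S3→#3 16, S4→#4 14, S5→#4 21
  routing cost 105, fixed 16 → total 121.
Compare {#1, #2, #3, #4}: routing cost 105 + fixed 21 = 126.
Compare {#2, #3, #5}: routing cost 111 + fixed 16 = 127.
Compare {#3, #4}: routing cost 118 + fixed 10 = 128.
All other subsets cost ≥ 126. Minimum total cost: 121.

121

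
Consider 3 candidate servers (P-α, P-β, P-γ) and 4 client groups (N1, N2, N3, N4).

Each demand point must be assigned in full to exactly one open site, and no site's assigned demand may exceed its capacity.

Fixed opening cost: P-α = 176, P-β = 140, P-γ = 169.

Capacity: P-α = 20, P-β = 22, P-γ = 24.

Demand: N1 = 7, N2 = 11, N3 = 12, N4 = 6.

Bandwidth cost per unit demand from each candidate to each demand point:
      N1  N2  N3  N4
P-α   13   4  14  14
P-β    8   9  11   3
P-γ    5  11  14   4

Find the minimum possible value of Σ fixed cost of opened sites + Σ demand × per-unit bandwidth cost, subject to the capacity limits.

Open {P-α, P-β}; cheapest assignment that respects the capacities:
  P-α (cap 20, load 18): N1, N2 — cost 7×13 + 11×4 = 135
  P-β (cap 22, load 18): N3, N4 — cost 12×11 + 6×3 = 150
  Shipping 285, fixed 316 → total 601.
  Any other capacity-feasible assignment to {P-α, P-β} ships for at least 285.
Compare {P-β, P-γ}: its best feasible assignment gives total 615.
Compare {P-α, P-γ}: its best feasible assignment gives total 672.
Every other set of open sites that can feasibly serve all demand totals ≥ 615 even under its best assignment. Minimum: 601.

601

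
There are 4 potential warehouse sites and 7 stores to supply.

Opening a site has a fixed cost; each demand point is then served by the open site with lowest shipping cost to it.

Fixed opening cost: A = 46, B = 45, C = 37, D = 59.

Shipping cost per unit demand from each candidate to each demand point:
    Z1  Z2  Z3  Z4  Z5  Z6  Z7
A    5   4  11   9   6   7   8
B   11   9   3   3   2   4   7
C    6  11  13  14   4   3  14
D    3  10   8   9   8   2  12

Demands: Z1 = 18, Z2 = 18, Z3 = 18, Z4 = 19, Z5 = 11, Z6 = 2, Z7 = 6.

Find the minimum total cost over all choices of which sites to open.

436

Open {A, B}: assign each demand point to its cheapest open site.
  Z1→A 18×5=90, Z2→A 18×4=72, Z3→B 18×3=54, Z4→B 19×3=57, Z5→B 11×2=22, Z6→B 2×4=8, Z7→B 6×7=42
  shipping cost 345, fixed 91 → total 436.
Compare {A, B, D}: shipping cost 305 + fixed 150 = 455.
Compare {A, B, C}: shipping cost 343 + fixed 128 = 471.
Compare {A, B, C, D}: shipping cost 305 + fixed 187 = 492.
All other subsets cost ≥ 455. Minimum total cost: 436.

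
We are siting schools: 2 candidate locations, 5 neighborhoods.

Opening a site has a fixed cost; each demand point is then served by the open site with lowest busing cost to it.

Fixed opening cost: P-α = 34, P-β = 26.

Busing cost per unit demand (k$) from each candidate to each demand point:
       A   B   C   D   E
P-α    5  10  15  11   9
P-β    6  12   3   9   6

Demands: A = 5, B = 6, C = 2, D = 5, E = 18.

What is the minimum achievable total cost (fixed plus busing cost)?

287

Open {P-β}: assign each demand point to its cheapest open site.
  A→P-β 5×6=30, B→P-β 6×12=72, C→P-β 2×3=6, D→P-β 5×9=45, E→P-β 18×6=108
  busing cost 261, fixed 26 → total 287.
Compare {P-α, P-β}: busing cost 244 + fixed 60 = 304.
Compare {P-α}: busing cost 332 + fixed 34 = 366.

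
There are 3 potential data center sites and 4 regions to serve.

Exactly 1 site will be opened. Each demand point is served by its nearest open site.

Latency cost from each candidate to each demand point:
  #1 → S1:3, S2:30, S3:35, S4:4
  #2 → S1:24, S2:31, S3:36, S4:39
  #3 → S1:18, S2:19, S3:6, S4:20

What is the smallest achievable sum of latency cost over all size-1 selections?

63

Open {#3}.
  S1→#3 18, S2→#3 19, S3→#3 6, S4→#3 20  ⇒ total 63.
Compare {#1}: total 72.
Compare {#2}: total 130.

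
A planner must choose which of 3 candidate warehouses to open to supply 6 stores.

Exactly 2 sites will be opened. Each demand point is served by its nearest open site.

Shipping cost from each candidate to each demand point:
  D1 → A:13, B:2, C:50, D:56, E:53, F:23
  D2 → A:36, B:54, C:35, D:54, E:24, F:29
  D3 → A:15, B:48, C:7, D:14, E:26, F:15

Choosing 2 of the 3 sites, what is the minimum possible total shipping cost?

77

Open {D1, D3}.
  A→D1 13, B→D1 2, C→D3 7, D→D3 14, E→D3 26, F→D3 15  ⇒ total 77.
Compare {D2, D3}: total 123.
Compare {D1, D2}: total 151.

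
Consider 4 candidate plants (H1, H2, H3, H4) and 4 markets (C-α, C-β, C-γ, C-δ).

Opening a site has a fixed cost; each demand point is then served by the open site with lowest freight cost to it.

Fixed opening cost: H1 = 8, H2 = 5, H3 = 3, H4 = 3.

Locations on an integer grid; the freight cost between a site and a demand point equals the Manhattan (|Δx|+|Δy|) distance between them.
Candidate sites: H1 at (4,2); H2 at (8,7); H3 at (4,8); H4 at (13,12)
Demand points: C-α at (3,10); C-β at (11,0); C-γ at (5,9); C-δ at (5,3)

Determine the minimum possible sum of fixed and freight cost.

Open {H1, H3}: assign each demand point to its cheapest open site.
  C-α→H3 3, C-β→H1 9, C-γ→H3 2, C-δ→H1 2
  freight cost 16, fixed 11 → total 27.
Compare {H3}: freight cost 26 + fixed 3 = 29.
Compare {H2, H3}: freight cost 21 + fixed 8 = 29.
Compare {H1, H3, H4}: freight cost 16 + fixed 14 = 30.
All other subsets cost ≥ 29. Minimum total cost: 27.

27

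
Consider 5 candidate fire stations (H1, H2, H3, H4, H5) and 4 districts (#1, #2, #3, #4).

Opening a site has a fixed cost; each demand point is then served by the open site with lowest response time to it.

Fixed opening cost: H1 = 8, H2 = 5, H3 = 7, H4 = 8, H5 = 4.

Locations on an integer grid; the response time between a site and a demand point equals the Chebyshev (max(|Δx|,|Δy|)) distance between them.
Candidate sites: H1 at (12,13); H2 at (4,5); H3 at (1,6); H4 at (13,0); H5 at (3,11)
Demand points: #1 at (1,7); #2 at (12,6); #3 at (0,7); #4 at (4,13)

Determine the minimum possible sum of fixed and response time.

Open {H5}: assign each demand point to its cheapest open site.
  #1→H5 4, #2→H5 9, #3→H5 4, #4→H5 2
  response time 19, fixed 4 → total 23.
Compare {H3, H5}: response time 13 + fixed 11 = 24.
Compare {H2, H5}: response time 17 + fixed 9 = 26.
Compare {H3}: response time 20 + fixed 7 = 27.
All other subsets cost ≥ 24. Minimum total cost: 23.

23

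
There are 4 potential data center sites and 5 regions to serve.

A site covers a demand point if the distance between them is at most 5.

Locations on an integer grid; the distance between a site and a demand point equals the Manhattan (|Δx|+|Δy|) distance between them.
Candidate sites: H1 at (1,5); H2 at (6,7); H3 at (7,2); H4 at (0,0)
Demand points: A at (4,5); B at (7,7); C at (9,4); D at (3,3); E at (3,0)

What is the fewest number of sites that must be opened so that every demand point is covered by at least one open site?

Coverage sets (demand points within 5 of each site):
  H1: {A, D}
  H2: {A, B}
  H3: {B, C, D}
  H4: {E}
No 2 sites suffice: every size-2 union leaves at least one demand point uncovered.
But {H1, H3, H4} covers everything, so the minimum is 3.

3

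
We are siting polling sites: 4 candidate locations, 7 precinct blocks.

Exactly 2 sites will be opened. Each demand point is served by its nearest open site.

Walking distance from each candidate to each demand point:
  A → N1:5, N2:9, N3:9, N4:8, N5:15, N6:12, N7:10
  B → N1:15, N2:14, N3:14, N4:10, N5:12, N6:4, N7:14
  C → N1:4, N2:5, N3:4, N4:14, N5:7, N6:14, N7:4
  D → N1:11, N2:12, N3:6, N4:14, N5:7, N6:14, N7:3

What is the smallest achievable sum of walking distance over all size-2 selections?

Open {B, C}.
  N1→C 4, N2→C 5, N3→C 4, N4→B 10, N5→C 7, N6→B 4, N7→C 4  ⇒ total 38.
Compare {A, C}: total 44.
Compare {A, D}: total 50.
No size-2 selection does better; minimum is 38.

38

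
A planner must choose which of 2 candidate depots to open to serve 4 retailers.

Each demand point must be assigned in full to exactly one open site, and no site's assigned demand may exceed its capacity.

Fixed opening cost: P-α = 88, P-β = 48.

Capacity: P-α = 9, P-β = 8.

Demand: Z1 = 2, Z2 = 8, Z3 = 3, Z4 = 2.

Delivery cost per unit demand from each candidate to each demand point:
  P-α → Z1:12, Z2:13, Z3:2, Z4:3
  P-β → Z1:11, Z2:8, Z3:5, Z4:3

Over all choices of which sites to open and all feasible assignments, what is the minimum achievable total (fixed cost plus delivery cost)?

Open {P-α, P-β}; cheapest assignment that respects the capacities:
  P-α (cap 9, load 7): Z1, Z3, Z4 — cost 2×12 + 3×2 + 2×3 = 36
  P-β (cap 8, load 8): Z2 — cost 8×8 = 64
  Shipping 100, fixed 136 → total 236.
  Any other capacity-feasible assignment to {P-α, P-β} ships for at least 100.
Total demand is 15 and no other set of sites has combined capacity ≥ 15, so {P-α, P-β} is the only feasible choice of open sites. Minimum: 236.

236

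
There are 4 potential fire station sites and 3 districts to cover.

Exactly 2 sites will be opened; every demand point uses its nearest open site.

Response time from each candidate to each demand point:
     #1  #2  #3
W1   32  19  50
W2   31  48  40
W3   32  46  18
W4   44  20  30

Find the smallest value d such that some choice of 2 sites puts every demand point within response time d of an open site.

Open {W2, W4}.
  Farthest demand point is #1 at response time 31 (to W2); all others are ≤ 31.
With {W1, W3} the worst case is 32.
With {W1, W4} the worst case is 32.
No size-2 selection achieves below 31.

31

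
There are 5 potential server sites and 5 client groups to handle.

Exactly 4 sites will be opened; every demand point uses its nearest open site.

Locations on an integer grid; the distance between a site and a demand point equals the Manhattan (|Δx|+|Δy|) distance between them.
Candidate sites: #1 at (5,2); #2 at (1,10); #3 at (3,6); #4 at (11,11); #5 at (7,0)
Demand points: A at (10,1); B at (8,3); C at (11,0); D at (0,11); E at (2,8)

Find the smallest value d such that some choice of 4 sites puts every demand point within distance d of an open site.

Open {#1, #2, #3, #5}.
  Farthest demand point is A at distance 4 (to #5); all others are ≤ 4.
With {#1, #2, #4, #5} the worst case is 4.
With {#2, #3, #4, #5} the worst case is 4.
No size-4 selection achieves below 4.

4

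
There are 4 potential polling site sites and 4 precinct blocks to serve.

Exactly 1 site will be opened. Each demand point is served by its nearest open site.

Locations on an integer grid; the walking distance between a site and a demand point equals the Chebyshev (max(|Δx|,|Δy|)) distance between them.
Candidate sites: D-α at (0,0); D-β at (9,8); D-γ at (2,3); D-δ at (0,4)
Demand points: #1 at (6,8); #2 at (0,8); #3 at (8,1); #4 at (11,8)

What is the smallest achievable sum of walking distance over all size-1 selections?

21

Open {D-β}.
  #1→D-β 3, #2→D-β 9, #3→D-β 7, #4→D-β 2  ⇒ total 21.
Compare {D-γ}: total 25.
Compare {D-δ}: total 29.
No size-1 selection does better; minimum is 21.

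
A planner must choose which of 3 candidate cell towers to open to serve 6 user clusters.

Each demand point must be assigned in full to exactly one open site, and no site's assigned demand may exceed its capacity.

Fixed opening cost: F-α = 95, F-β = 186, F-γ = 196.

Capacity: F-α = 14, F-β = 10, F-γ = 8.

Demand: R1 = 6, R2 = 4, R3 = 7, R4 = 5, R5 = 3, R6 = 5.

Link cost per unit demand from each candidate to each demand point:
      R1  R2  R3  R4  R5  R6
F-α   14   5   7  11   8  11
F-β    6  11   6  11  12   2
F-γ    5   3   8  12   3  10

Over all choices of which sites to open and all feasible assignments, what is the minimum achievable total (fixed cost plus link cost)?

Open {F-α, F-β, F-γ}; cheapest assignment that respects the capacities:
  F-α (cap 14, load 14): R2, R3, R5 — cost 4×5 + 7×7 + 3×8 = 93
  F-β (cap 10, load 10): R4, R6 — cost 5×11 + 5×2 = 65
  F-γ (cap 8, load 6): R1 — cost 6×5 = 30
  Shipping 188, fixed 477 → total 665.
  Any other capacity-feasible assignment to {F-α, F-β, F-γ} ships for at least 188.
Total demand is 30 and no other set of sites has combined capacity ≥ 30, so {F-α, F-β, F-γ} is the only feasible choice of open sites. Minimum: 665.

665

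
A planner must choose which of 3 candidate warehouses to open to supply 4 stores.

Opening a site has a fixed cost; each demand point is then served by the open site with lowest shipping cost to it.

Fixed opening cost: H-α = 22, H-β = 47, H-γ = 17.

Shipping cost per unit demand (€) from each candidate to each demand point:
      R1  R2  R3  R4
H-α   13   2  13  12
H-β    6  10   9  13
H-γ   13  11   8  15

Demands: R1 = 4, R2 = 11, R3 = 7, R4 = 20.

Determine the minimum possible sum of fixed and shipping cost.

409

Open {H-α, H-γ}: assign each demand point to its cheapest open site.
  R1→H-α 4×13=52, R2→H-α 11×2=22, R3→H-γ 7×8=56, R4→H-α 20×12=240
  shipping cost 370, fixed 39 → total 409.
Compare {H-α, H-β}: shipping cost 349 + fixed 69 = 418.
Compare {H-α}: shipping cost 405 + fixed 22 = 427.
Compare {H-α, H-β, H-γ}: shipping cost 342 + fixed 86 = 428.
All other subsets cost ≥ 418. Minimum total cost: 409.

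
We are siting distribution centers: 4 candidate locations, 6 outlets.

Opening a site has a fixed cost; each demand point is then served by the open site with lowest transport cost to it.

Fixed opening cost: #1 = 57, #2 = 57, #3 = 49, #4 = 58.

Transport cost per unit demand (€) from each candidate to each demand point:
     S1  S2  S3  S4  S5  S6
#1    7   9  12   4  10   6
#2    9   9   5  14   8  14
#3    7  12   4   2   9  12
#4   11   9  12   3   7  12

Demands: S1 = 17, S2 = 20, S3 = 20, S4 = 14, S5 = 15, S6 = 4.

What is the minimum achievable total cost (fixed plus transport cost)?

Open {#3, #4}: assign each demand point to its cheapest open site.
  S1→#3 17×7=119, S2→#4 20×9=180, S3→#3 20×4=80, S4→#3 14×2=28, S5→#4 15×7=105, S6→#3 4×12=48
  transport cost 560, fixed 107 → total 667.
Compare {#1, #3}: transport cost 566 + fixed 106 = 672.
Compare {#2, #3}: transport cost 575 + fixed 106 = 681.
Compare {#3}: transport cost 650 + fixed 49 = 699.
All other subsets cost ≥ 672. Minimum total cost: 667.

667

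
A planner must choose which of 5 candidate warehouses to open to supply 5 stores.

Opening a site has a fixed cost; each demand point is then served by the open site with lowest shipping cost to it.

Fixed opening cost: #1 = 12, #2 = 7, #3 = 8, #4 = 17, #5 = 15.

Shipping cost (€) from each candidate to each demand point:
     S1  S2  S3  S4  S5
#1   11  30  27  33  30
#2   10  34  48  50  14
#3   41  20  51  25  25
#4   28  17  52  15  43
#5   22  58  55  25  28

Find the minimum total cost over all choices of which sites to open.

119

Open {#1, #2, #4}: assign each demand point to its cheapest open site.
  S1→#2 10, S2→#4 17, S3→#1 27, S4→#4 15, S5→#2 14
  shipping cost 83, fixed 36 → total 119.
Compare {#1, #2, #3}: shipping cost 96 + fixed 27 = 123.
Compare {#1, #2, #3, #4}: shipping cost 83 + fixed 44 = 127.
Compare {#1, #3}: shipping cost 108 + fixed 20 = 128.
All other subsets cost ≥ 123. Minimum total cost: 119.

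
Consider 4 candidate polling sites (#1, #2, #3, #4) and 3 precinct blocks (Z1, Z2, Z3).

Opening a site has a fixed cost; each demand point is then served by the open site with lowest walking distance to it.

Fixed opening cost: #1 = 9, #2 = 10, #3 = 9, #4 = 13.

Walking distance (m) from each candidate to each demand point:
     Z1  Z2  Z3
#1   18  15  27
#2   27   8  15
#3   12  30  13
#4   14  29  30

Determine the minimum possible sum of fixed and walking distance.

52

Open {#2, #3}: assign each demand point to its cheapest open site.
  Z1→#3 12, Z2→#2 8, Z3→#3 13
  walking distance 33, fixed 19 → total 52.
Compare {#1, #3}: walking distance 40 + fixed 18 = 58.
Compare {#2}: walking distance 50 + fixed 10 = 60.
Compare {#1, #2}: walking distance 41 + fixed 19 = 60.
All other subsets cost ≥ 58. Minimum total cost: 52.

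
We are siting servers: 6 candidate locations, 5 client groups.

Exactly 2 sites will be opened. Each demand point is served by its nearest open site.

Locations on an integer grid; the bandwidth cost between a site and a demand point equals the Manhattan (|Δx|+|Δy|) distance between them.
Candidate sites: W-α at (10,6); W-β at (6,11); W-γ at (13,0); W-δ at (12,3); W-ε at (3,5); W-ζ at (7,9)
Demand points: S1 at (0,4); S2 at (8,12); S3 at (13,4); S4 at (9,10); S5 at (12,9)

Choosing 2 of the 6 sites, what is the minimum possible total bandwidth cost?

Open {W-δ, W-ζ}.
  S1→W-ζ 12, S2→W-ζ 4, S3→W-δ 2, S4→W-ζ 3, S5→W-ζ 5  ⇒ total 26.
Compare {W-α, W-ε}: total 27.
Compare {W-ε, W-ζ}: total 27.
No size-2 selection does better; minimum is 26.

26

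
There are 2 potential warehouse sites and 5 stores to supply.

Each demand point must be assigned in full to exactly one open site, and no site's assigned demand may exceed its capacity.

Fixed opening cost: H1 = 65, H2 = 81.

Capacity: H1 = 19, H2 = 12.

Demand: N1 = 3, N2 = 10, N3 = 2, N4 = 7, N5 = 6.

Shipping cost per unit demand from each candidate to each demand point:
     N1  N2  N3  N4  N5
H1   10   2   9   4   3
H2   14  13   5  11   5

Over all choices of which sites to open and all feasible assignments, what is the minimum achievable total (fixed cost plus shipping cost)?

Open {H1, H2}; cheapest assignment that respects the capacities:
  H1 (cap 19, load 17): N2, N4 — cost 10×2 + 7×4 = 48
  H2 (cap 12, load 11): N1, N3, N5 — cost 3×14 + 2×5 + 6×5 = 82
  Shipping 130, fixed 146 → total 276.
  Any other capacity-feasible assignment to {H1, H2} ships for at least 130.
Total demand is 28 and no other set of sites has combined capacity ≥ 28, so {H1, H2} is the only feasible choice of open sites. Minimum: 276.

276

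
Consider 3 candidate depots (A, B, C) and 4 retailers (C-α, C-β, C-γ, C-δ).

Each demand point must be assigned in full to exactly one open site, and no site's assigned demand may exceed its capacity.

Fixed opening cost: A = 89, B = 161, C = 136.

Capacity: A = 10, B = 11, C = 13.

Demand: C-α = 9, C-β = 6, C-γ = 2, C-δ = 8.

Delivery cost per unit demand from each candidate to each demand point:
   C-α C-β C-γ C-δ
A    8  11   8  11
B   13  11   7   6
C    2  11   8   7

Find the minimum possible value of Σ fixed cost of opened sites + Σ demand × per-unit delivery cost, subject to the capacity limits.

532

Open {A, B, C}; cheapest assignment that respects the capacities:
  A (cap 10, load 6): C-β — cost 6×11 = 66
  B (cap 11, load 10): C-γ, C-δ — cost 2×7 + 8×6 = 62
  C (cap 13, load 9): C-α — cost 9×2 = 18
  Shipping 146, fixed 386 → total 532.
  Any other capacity-feasible assignment to {A, B, C} ships for at least 146.
Total demand is 25 and no other set of sites has combined capacity ≥ 25, so {A, B, C} is the only feasible choice of open sites. Minimum: 532.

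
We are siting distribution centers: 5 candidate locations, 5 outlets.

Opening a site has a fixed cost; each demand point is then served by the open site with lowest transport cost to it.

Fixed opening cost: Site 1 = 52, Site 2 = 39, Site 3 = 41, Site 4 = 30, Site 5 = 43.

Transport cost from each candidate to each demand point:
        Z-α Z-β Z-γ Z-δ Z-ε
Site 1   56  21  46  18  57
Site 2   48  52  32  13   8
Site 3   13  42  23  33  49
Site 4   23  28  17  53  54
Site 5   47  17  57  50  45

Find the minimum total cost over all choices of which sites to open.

Open {Site 2, Site 4}: assign each demand point to its cheapest open site.
  Z-α→Site 4 23, Z-β→Site 4 28, Z-γ→Site 4 17, Z-δ→Site 2 13, Z-ε→Site 2 8
  transport cost 89, fixed 69 → total 158.
Compare {Site 2, Site 3}: transport cost 99 + fixed 80 = 179.
Compare {Site 2, Site 3, Site 4}: transport cost 79 + fixed 110 = 189.
Compare {Site 2, Site 4, Site 5}: transport cost 78 + fixed 112 = 190.
All other subsets cost ≥ 179. Minimum total cost: 158.

158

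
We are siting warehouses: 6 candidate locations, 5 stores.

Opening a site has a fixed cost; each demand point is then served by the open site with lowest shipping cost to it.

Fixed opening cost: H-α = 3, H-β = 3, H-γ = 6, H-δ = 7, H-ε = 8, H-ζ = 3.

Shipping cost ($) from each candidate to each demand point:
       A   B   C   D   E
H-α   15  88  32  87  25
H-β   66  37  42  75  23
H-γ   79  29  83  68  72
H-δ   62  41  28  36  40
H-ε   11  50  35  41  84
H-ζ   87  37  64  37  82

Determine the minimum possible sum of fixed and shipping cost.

149

Open {H-α, H-γ, H-δ}: assign each demand point to its cheapest open site.
  A→H-α 15, B→H-γ 29, C→H-δ 28, D→H-δ 36, E→H-α 25
  shipping cost 133, fixed 16 → total 149.
Compare {H-α, H-γ, H-ζ}: shipping cost 138 + fixed 12 = 150.
Compare {H-α, H-β, H-γ, H-δ}: shipping cost 131 + fixed 19 = 150.
Compare {H-α, H-β, H-γ, H-ζ}: shipping cost 136 + fixed 15 = 151.
All other subsets cost ≥ 150. Minimum total cost: 149.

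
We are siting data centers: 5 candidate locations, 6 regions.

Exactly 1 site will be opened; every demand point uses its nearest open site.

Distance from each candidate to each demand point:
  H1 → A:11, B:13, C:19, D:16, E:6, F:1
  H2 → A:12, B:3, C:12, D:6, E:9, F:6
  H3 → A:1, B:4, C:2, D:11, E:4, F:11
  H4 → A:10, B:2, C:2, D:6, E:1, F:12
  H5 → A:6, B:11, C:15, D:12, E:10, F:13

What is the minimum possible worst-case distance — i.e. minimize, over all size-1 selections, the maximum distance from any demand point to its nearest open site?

Open {H3}.
  Farthest demand point is D at distance 11 (to H3); all others are ≤ 11.
With {H2} the worst case is 12.
With {H4} the worst case is 12.
No size-1 selection achieves below 11.

11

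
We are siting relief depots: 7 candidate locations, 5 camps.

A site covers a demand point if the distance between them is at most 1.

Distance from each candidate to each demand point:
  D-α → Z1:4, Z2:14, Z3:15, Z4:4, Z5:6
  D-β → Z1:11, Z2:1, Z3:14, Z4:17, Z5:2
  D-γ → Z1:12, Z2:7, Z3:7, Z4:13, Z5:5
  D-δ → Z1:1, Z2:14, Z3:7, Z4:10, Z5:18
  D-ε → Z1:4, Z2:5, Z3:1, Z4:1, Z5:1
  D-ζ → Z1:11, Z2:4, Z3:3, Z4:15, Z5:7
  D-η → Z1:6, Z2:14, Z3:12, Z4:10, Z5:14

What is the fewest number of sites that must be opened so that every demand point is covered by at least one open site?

3

Coverage sets (demand points within 1 of each site):
  D-α: {}
  D-β: {Z2}
  D-γ: {}
  D-δ: {Z1}
  D-ε: {Z3, Z4, Z5}
  D-ζ: {}
  D-η: {}
No 2 sites suffice: every size-2 union leaves at least one demand point uncovered.
But {D-β, D-δ, D-ε} covers everything, so the minimum is 3.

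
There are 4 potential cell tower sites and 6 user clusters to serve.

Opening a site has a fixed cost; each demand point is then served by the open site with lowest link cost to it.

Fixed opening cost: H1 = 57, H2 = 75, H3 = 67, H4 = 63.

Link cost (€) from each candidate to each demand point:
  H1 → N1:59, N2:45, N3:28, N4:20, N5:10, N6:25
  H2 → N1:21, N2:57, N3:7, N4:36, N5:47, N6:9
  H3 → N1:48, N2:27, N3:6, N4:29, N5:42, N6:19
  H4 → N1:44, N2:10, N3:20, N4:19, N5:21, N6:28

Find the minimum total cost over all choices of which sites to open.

Open {H4}: assign each demand point to its cheapest open site.
  N1→H4 44, N2→H4 10, N3→H4 20, N4→H4 19, N5→H4 21, N6→H4 28
  link cost 142, fixed 63 → total 205.
Compare {H2, H4}: link cost 87 + fixed 138 = 225.
Compare {H3}: link cost 171 + fixed 67 = 238.
Compare {H1}: link cost 187 + fixed 57 = 244.
All other subsets cost ≥ 225. Minimum total cost: 205.

205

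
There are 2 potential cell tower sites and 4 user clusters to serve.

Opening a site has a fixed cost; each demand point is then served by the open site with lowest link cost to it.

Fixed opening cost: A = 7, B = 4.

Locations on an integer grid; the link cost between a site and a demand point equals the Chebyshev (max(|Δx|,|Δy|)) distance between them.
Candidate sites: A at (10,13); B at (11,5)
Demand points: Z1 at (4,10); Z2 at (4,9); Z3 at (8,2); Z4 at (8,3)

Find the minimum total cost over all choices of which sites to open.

24

Open {B}: assign each demand point to its cheapest open site.
  Z1→B 7, Z2→B 7, Z3→B 3, Z4→B 3
  link cost 20, fixed 4 → total 24.
Compare {A, B}: link cost 18 + fixed 11 = 29.
Compare {A}: link cost 33 + fixed 7 = 40.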